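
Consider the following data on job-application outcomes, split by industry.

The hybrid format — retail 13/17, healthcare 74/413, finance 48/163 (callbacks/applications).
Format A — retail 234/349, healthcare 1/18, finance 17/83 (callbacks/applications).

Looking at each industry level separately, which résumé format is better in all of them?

the hybrid format

Retail: the hybrid format 13/17 = 76.5%, Format A 234/349 = 67.0% → the hybrid format
Healthcare: the hybrid format 74/413 = 17.9%, Format A 1/18 = 5.6% → the hybrid format
Finance: the hybrid format 48/163 = 29.4%, Format A 17/83 = 20.5% → the hybrid format
The hybrid format has the higher rate in all 3 groups.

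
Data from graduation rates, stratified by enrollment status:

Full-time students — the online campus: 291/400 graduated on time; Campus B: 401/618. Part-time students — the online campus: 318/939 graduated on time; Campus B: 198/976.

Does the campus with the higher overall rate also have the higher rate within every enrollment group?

Yes

Full-time: the online campus 291/400 = 72.8%, Campus B 401/618 = 64.9% → the online campus
Part-time: the online campus 318/939 = 33.9%, Campus B 198/976 = 20.3% → the online campus
Overall: the online campus 609/1339 = 45.5%, Campus B 599/1594 = 37.6% → the online campus
The online campus wins overall and in every enrollment group — no reversal.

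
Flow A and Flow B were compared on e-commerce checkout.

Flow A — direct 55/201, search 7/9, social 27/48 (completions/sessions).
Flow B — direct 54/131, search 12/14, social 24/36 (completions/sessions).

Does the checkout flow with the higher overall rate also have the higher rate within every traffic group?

Direct: Flow A 55/201 = 27.4%, Flow B 54/131 = 41.2% → Flow B
Search: Flow A 7/9 = 77.8%, Flow B 12/14 = 85.7% → Flow B
Social: Flow A 27/48 = 56.2%, Flow B 24/36 = 66.7% → Flow B
Overall: Flow A 89/258 = 34.5%, Flow B 90/181 = 49.7% → Flow B
Flow B wins overall and in every traffic group — no reversal.

Yes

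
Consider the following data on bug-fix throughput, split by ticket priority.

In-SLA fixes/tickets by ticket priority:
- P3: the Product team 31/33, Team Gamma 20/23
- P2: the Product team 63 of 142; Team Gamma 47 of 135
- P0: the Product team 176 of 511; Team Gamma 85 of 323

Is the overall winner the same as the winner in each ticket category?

Yes

P3: the Product team 31/33 = 93.9%, Team Gamma 20/23 = 87.0% → the Product team
P2: the Product team 63/142 = 44.4%, Team Gamma 47/135 = 34.8% → the Product team
P0: the Product team 176/511 = 34.4%, Team Gamma 85/323 = 26.3% → the Product team
Overall: the Product team 270/686 = 39.4%, Team Gamma 152/481 = 31.6% → the Product team
The Product team wins overall and in every ticket group — no reversal.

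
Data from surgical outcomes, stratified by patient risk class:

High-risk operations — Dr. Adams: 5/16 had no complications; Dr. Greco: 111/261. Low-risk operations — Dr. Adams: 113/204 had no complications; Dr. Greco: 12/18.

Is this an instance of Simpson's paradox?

Yes

High-risk: Dr. Adams 5/16 = 31.2%, Dr. Greco 111/261 = 42.5% → Dr. Greco
Low-risk: Dr. Adams 113/204 = 55.4%, Dr. Greco 12/18 = 66.7% → Dr. Greco
Overall: Dr. Adams 118/220 = 53.6%, Dr. Greco 123/279 = 44.1% → Dr. Adams
Dr. Greco wins each patient risk group but Dr. Adams wins overall — the comparison reverses. Dr. Greco's operations skew toward high-risk, which has a lower base rate.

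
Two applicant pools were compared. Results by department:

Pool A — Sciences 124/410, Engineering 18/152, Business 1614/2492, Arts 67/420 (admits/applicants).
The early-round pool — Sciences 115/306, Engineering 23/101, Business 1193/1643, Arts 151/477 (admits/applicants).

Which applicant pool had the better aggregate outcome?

Sciences: Pool A 124/410 = 30.2%, the early-round pool 115/306 = 37.6% → the early-round pool
Engineering: Pool A 18/152 = 11.8%, the early-round pool 23/101 = 22.8% → the early-round pool
Business: Pool A 1614/2492 = 64.8%, the early-round pool 1193/1643 = 72.6% → the early-round pool
Arts: Pool A 67/420 = 16.0%, the early-round pool 151/477 = 31.7% → the early-round pool
Overall: Pool A 1823/3474 = 52.5%, the early-round pool 1482/2527 = 58.6% → the early-round pool

the early-round pool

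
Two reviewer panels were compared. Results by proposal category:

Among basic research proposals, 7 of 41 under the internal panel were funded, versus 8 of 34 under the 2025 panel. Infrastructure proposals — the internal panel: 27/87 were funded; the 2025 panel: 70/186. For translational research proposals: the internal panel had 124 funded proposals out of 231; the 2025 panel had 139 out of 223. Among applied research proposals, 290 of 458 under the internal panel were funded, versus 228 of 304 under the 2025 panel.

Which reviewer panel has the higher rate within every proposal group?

Basic research: the internal panel 7/41 = 17.1%, the 2025 panel 8/34 = 23.5% → the 2025 panel
Infrastructure: the internal panel 27/87 = 31.0%, the 2025 panel 70/186 = 37.6% → the 2025 panel
Translational research: the internal panel 124/231 = 53.7%, the 2025 panel 139/223 = 62.3% → the 2025 panel
Applied research: the internal panel 290/458 = 63.3%, the 2025 panel 228/304 = 75.0% → the 2025 panel
The 2025 panel has the higher rate in all 4 groups.

the 2025 panel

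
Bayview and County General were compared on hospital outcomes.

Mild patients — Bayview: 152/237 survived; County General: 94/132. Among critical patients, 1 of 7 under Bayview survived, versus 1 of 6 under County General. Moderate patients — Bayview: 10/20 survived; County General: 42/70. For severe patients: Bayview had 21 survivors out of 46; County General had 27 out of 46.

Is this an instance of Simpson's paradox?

Mild: Bayview 152/237 = 64.1%, County General 94/132 = 71.2% → County General
Critical: Bayview 1/7 = 14.3%, County General 1/6 = 16.7% → County General
Moderate: Bayview 10/20 = 50.0%, County General 42/70 = 60.0% → County General
Severe: Bayview 21/46 = 45.7%, County General 27/46 = 58.7% → County General
Overall: Bayview 184/310 = 59.4%, County General 164/254 = 64.6% → County General
County General wins overall and in every case group — no reversal.

No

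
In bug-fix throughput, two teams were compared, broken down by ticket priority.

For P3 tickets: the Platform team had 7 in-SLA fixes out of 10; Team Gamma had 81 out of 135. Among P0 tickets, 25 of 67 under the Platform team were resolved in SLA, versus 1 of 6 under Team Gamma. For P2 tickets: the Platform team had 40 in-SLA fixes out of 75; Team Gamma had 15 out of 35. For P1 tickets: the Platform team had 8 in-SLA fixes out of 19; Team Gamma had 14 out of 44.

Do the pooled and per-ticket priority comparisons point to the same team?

No

P3: the Platform team 7/10 = 70.0%, Team Gamma 81/135 = 60.0% → the Platform team
P0: the Platform team 25/67 = 37.3%, Team Gamma 1/6 = 16.7% → the Platform team
P2: the Platform team 40/75 = 53.3%, Team Gamma 15/35 = 42.9% → the Platform team
P1: the Platform team 8/19 = 42.1%, Team Gamma 14/44 = 31.8% → the Platform team
Overall: the Platform team 80/171 = 46.8%, Team Gamma 111/220 = 50.5% → Team Gamma
The Platform team wins each ticket group but Team Gamma wins overall — the comparison reverses. The Platform team's tickets skew toward P0, which has a lower base rate.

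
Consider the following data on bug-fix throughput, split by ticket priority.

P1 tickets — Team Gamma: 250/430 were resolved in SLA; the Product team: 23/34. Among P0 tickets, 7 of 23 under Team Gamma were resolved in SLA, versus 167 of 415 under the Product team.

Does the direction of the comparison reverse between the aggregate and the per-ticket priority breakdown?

P1: Team Gamma 250/430 = 58.1%, the Product team 23/34 = 67.6% → the Product team
P0: Team Gamma 7/23 = 30.4%, the Product team 167/415 = 40.2% → the Product team
Overall: Team Gamma 257/453 = 56.7%, the Product team 190/449 = 42.3% → Team Gamma
The Product team wins each ticket group but Team Gamma wins overall — the comparison reverses. The Product team's tickets skew toward P0, which has a lower base rate.

Yes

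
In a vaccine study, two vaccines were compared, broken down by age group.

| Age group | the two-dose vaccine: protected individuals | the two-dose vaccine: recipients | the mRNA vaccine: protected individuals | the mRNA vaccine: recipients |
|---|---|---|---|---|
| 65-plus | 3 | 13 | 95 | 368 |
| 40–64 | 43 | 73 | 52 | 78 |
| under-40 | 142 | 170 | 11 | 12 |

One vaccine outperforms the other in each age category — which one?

65-plus: the two-dose vaccine 3/13 = 23.1%, the mRNA vaccine 95/368 = 25.8% → the mRNA vaccine
40–64: the two-dose vaccine 43/73 = 58.9%, the mRNA vaccine 52/78 = 66.7% → the mRNA vaccine
Under-40: the two-dose vaccine 142/170 = 83.5%, the mRNA vaccine 11/12 = 91.7% → the mRNA vaccine
The mRNA vaccine has the higher rate in all 3 groups.

the mRNA vaccine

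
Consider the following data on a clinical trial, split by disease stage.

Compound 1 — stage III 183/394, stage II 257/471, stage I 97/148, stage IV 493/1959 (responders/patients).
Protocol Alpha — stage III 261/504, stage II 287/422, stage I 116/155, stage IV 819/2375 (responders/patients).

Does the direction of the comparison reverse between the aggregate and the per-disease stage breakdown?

Stage III: Compound 1 183/394 = 46.4%, Protocol Alpha 261/504 = 51.8% → Protocol Alpha
Stage II: Compound 1 257/471 = 54.6%, Protocol Alpha 287/422 = 68.0% → Protocol Alpha
Stage I: Compound 1 97/148 = 65.5%, Protocol Alpha 116/155 = 74.8% → Protocol Alpha
Stage IV: Compound 1 493/1959 = 25.2%, Protocol Alpha 819/2375 = 34.5% → Protocol Alpha
Overall: Compound 1 1030/2972 = 34.7%, Protocol Alpha 1483/3456 = 42.9% → Protocol Alpha
Protocol Alpha wins overall and in every disease group — no reversal.

No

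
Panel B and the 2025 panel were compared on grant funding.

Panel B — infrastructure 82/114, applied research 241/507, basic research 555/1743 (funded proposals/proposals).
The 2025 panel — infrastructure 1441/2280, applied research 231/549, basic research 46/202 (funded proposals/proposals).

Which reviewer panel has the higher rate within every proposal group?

Panel B

Infrastructure: Panel B 82/114 = 71.9%, the 2025 panel 1441/2280 = 63.2% → Panel B
Applied research: Panel B 241/507 = 47.5%, the 2025 panel 231/549 = 42.1% → Panel B
Basic research: Panel B 555/1743 = 31.8%, the 2025 panel 46/202 = 22.8% → Panel B
Panel B has the higher rate in all 3 groups.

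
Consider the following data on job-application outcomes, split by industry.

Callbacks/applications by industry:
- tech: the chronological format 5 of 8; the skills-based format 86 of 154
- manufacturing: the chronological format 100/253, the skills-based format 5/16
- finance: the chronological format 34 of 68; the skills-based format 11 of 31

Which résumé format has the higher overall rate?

Tech: the chronological format 5/8 = 62.5%, the skills-based format 86/154 = 55.8% → the chronological format
Manufacturing: the chronological format 100/253 = 39.5%, the skills-based format 5/16 = 31.2% → the chronological format
Finance: the chronological format 34/68 = 50.0%, the skills-based format 11/31 = 35.5% → the chronological format
Overall: the chronological format 139/329 = 42.2%, the skills-based format 102/201 = 50.7% → the skills-based format
(The chronological format wins every industry group but the skills-based format wins overall — the chronological format's applications skew toward the low-rate manufacturing group.)

the skills-based format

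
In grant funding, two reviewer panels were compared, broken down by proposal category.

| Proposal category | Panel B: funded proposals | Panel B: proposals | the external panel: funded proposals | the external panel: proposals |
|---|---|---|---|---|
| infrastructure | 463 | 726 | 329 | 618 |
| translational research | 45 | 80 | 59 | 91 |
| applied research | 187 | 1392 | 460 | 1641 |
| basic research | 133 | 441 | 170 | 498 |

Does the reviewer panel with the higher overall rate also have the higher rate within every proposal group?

Infrastructure: Panel B 463/726 = 63.8%, the external panel 329/618 = 53.2% → Panel B
Translational research: Panel B 45/80 = 56.2%, the external panel 59/91 = 64.8% → the external panel
Applied research: Panel B 187/1392 = 13.4%, the external panel 460/1641 = 28.0% → the external panel
Basic research: Panel B 133/441 = 30.2%, the external panel 170/498 = 34.1% → the external panel
Overall: Panel B 828/2639 = 31.4%, the external panel 1018/2848 = 35.7% → the external panel
Neither sweeps: Panel B wins 1 of 4 groups, the external panel wins 3. The external panel wins overall but not every group — no Simpson reversal.

No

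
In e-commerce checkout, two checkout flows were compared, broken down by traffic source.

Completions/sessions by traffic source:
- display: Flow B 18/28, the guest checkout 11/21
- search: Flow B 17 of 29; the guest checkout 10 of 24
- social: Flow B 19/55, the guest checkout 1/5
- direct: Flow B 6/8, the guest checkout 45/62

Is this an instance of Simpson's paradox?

Yes

Display: Flow B 18/28 = 64.3%, the guest checkout 11/21 = 52.4% → Flow B
Search: Flow B 17/29 = 58.6%, the guest checkout 10/24 = 41.7% → Flow B
Social: Flow B 19/55 = 34.5%, the guest checkout 1/5 = 20.0% → Flow B
Direct: Flow B 6/8 = 75.0%, the guest checkout 45/62 = 72.6% → Flow B
Overall: Flow B 60/120 = 50.0%, the guest checkout 67/112 = 59.8% → the guest checkout
Flow B wins each traffic group but the guest checkout wins overall — the comparison reverses. Flow B's sessions skew toward social, which has a lower base rate.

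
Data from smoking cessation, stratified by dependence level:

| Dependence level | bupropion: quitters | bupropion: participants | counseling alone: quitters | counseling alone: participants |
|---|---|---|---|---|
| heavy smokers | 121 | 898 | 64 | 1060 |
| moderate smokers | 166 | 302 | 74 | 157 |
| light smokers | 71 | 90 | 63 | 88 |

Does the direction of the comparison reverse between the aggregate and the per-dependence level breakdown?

Heavy smokers: bupropion 121/898 = 13.5%, counseling alone 64/1060 = 6.0% → bupropion
Moderate smokers: bupropion 166/302 = 55.0%, counseling alone 74/157 = 47.1% → bupropion
Light smokers: bupropion 71/90 = 78.9%, counseling alone 63/88 = 71.6% → bupropion
Overall: bupropion 358/1290 = 27.8%, counseling alone 201/1305 = 15.4% → bupropion
Bupropion wins overall and in every dependence group — no reversal.

No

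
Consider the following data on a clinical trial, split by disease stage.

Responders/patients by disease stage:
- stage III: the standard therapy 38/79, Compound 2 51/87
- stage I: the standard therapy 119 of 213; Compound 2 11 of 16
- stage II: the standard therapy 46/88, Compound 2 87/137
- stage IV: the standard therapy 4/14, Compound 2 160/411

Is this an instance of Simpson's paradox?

Yes

Stage III: the standard therapy 38/79 = 48.1%, Compound 2 51/87 = 58.6% → Compound 2
Stage I: the standard therapy 119/213 = 55.9%, Compound 2 11/16 = 68.8% → Compound 2
Stage II: the standard therapy 46/88 = 52.3%, Compound 2 87/137 = 63.5% → Compound 2
Stage IV: the standard therapy 4/14 = 28.6%, Compound 2 160/411 = 38.9% → Compound 2
Overall: the standard therapy 207/394 = 52.5%, Compound 2 309/651 = 47.5% → the standard therapy
Compound 2 wins each disease group but the standard therapy wins overall — the comparison reverses. Compound 2's patients skew toward stage IV, which has a lower base rate.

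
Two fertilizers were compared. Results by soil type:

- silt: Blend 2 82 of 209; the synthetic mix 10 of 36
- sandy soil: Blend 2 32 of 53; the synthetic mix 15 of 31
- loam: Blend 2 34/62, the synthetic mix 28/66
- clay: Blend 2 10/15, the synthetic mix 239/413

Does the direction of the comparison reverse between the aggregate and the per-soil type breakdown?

Silt: Blend 2 82/209 = 39.2%, the synthetic mix 10/36 = 27.8% → Blend 2
Sandy soil: Blend 2 32/53 = 60.4%, the synthetic mix 15/31 = 48.4% → Blend 2
Loam: Blend 2 34/62 = 54.8%, the synthetic mix 28/66 = 42.4% → Blend 2
Clay: Blend 2 10/15 = 66.7%, the synthetic mix 239/413 = 57.9% → Blend 2
Overall: Blend 2 158/339 = 46.6%, the synthetic mix 292/546 = 53.5% → the synthetic mix
Blend 2 wins each soil group but the synthetic mix wins overall — the comparison reverses. Blend 2's plots skew toward silt, which has a lower base rate.

Yes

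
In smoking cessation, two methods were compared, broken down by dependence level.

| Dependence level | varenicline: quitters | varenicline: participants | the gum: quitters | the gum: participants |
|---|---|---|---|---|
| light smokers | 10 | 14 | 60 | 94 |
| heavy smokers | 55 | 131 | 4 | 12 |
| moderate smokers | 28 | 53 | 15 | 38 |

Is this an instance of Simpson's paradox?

Yes

Light smokers: varenicline 10/14 = 71.4%, the gum 60/94 = 63.8% → varenicline
Heavy smokers: varenicline 55/131 = 42.0%, the gum 4/12 = 33.3% → varenicline
Moderate smokers: varenicline 28/53 = 52.8%, the gum 15/38 = 39.5% → varenicline
Overall: varenicline 93/198 = 47.0%, the gum 79/144 = 54.9% → the gum
Varenicline wins each dependence group but the gum wins overall — the comparison reverses. Varenicline's participants skew toward heavy smokers, which has a lower base rate.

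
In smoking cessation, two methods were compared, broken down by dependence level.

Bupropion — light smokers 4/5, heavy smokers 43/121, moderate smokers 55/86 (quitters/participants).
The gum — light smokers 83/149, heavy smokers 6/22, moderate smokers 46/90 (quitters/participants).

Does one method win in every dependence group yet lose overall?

Yes

Light smokers: bupropion 4/5 = 80.0%, the gum 83/149 = 55.7% → bupropion
Heavy smokers: bupropion 43/121 = 35.5%, the gum 6/22 = 27.3% → bupropion
Moderate smokers: bupropion 55/86 = 64.0%, the gum 46/90 = 51.1% → bupropion
Overall: bupropion 102/212 = 48.1%, the gum 135/261 = 51.7% → the gum
Bupropion wins each dependence group but the gum wins overall — the comparison reverses. Bupropion's participants skew toward heavy smokers, which has a lower base rate.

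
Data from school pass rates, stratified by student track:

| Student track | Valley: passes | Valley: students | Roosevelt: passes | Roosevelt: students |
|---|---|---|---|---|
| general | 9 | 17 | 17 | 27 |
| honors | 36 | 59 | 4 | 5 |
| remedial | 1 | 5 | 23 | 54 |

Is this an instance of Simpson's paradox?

Yes

General: Valley 9/17 = 52.9%, Roosevelt 17/27 = 63.0% → Roosevelt
Honors: Valley 36/59 = 61.0%, Roosevelt 4/5 = 80.0% → Roosevelt
Remedial: Valley 1/5 = 20.0%, Roosevelt 23/54 = 42.6% → Roosevelt
Overall: Valley 46/81 = 56.8%, Roosevelt 44/86 = 51.2% → Valley
Roosevelt wins each student group but Valley wins overall — the comparison reverses. Roosevelt's students skew toward remedial, which has a lower base rate.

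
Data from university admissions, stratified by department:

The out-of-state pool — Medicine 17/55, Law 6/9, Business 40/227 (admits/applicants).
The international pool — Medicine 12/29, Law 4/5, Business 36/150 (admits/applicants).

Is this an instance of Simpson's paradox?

Medicine: the out-of-state pool 17/55 = 30.9%, the international pool 12/29 = 41.4% → the international pool
Law: the out-of-state pool 6/9 = 66.7%, the international pool 4/5 = 80.0% → the international pool
Business: the out-of-state pool 40/227 = 17.6%, the international pool 36/150 = 24.0% → the international pool
Overall: the out-of-state pool 63/291 = 21.6%, the international pool 52/184 = 28.3% → the international pool
The international pool wins overall and in every department group — no reversal.

No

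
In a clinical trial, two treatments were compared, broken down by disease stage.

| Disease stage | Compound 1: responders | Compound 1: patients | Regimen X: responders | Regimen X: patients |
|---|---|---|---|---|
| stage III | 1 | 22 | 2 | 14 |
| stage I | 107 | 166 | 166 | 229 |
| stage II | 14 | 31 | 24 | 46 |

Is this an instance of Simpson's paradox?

No

Stage III: Compound 1 1/22 = 4.5%, Regimen X 2/14 = 14.3% → Regimen X
Stage I: Compound 1 107/166 = 64.5%, Regimen X 166/229 = 72.5% → Regimen X
Stage II: Compound 1 14/31 = 45.2%, Regimen X 24/46 = 52.2% → Regimen X
Overall: Compound 1 122/219 = 55.7%, Regimen X 192/289 = 66.4% → Regimen X
Regimen X wins overall and in every disease group — no reversal.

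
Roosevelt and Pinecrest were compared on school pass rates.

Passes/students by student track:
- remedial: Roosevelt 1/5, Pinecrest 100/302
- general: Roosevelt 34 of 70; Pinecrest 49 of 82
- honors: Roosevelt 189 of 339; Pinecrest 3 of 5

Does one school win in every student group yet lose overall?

Yes

Remedial: Roosevelt 1/5 = 20.0%, Pinecrest 100/302 = 33.1% → Pinecrest
General: Roosevelt 34/70 = 48.6%, Pinecrest 49/82 = 59.8% → Pinecrest
Honors: Roosevelt 189/339 = 55.8%, Pinecrest 3/5 = 60.0% → Pinecrest
Overall: Roosevelt 224/414 = 54.1%, Pinecrest 152/389 = 39.1% → Roosevelt
Pinecrest wins each student group but Roosevelt wins overall — the comparison reverses. Pinecrest's students skew toward remedial, which has a lower base rate.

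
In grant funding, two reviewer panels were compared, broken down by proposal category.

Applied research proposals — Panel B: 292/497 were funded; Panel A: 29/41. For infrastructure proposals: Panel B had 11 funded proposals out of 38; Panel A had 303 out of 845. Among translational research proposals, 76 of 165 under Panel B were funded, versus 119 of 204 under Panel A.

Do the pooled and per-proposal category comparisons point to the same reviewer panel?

Applied research: Panel B 292/497 = 58.8%, Panel A 29/41 = 70.7% → Panel A
Infrastructure: Panel B 11/38 = 28.9%, Panel A 303/845 = 35.9% → Panel A
Translational research: Panel B 76/165 = 46.1%, Panel A 119/204 = 58.3% → Panel A
Overall: Panel B 379/700 = 54.1%, Panel A 451/1090 = 41.4% → Panel B
Panel A wins each proposal group but Panel B wins overall — the comparison reverses. Panel A's proposals skew toward infrastructure, which has a lower base rate.

No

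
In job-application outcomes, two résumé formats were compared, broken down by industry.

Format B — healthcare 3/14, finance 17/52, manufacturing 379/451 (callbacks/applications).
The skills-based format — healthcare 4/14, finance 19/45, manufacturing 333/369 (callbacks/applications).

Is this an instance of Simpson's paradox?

Healthcare: Format B 3/14 = 21.4%, the skills-based format 4/14 = 28.6% → the skills-based format
Finance: Format B 17/52 = 32.7%, the skills-based format 19/45 = 42.2% → the skills-based format
Manufacturing: Format B 379/451 = 84.0%, the skills-based format 333/369 = 90.2% → the skills-based format
Overall: Format B 399/517 = 77.2%, the skills-based format 356/428 = 83.2% → the skills-based format
The skills-based format wins overall and in every industry group — no reversal.

No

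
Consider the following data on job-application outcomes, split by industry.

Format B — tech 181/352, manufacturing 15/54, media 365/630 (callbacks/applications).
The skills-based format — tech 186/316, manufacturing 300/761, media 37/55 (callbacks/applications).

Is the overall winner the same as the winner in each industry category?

Tech: Format B 181/352 = 51.4%, the skills-based format 186/316 = 58.9% → the skills-based format
Manufacturing: Format B 15/54 = 27.8%, the skills-based format 300/761 = 39.4% → the skills-based format
Media: Format B 365/630 = 57.9%, the skills-based format 37/55 = 67.3% → the skills-based format
Overall: Format B 561/1036 = 54.2%, the skills-based format 523/1132 = 46.2% → Format B
The skills-based format wins each industry group but Format B wins overall — the comparison reverses. The skills-based format's applications skew toward manufacturing, which has a lower base rate.

No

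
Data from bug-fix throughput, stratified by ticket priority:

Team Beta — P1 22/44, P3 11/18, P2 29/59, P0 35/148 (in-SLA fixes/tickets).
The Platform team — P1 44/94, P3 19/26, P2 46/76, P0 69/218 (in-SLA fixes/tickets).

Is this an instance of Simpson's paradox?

No

P1: Team Beta 22/44 = 50.0%, the Platform team 44/94 = 46.8% → Team Beta
P3: Team Beta 11/18 = 61.1%, the Platform team 19/26 = 73.1% → the Platform team
P2: Team Beta 29/59 = 49.2%, the Platform team 46/76 = 60.5% → the Platform team
P0: Team Beta 35/148 = 23.6%, the Platform team 69/218 = 31.7% → the Platform team
Overall: Team Beta 97/269 = 36.1%, the Platform team 178/414 = 43.0% → the Platform team
Neither sweeps: Team Beta wins 1 of 4 groups, the Platform team wins 3. The Platform team wins overall but not every group — no Simpson reversal.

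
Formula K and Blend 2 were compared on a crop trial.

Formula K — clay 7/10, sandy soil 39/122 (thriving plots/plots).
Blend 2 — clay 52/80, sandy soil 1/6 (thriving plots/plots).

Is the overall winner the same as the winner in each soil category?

No

Clay: Formula K 7/10 = 70.0%, Blend 2 52/80 = 65.0% → Formula K
Sandy soil: Formula K 39/122 = 32.0%, Blend 2 1/6 = 16.7% → Formula K
Overall: Formula K 46/132 = 34.8%, Blend 2 53/86 = 61.6% → Blend 2
Formula K wins each soil group but Blend 2 wins overall — the comparison reverses. Formula K's plots skew toward sandy soil, which has a lower base rate.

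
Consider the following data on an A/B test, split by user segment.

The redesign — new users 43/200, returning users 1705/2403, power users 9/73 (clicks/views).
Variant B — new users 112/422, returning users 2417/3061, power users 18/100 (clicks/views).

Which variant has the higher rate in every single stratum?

New users: the redesign 43/200 = 21.5%, Variant B 112/422 = 26.5% → Variant B
Returning users: the redesign 1705/2403 = 71.0%, Variant B 2417/3061 = 79.0% → Variant B
Power users: the redesign 9/73 = 12.3%, Variant B 18/100 = 18.0% → Variant B
Variant B has the higher rate in all 3 groups.

Variant B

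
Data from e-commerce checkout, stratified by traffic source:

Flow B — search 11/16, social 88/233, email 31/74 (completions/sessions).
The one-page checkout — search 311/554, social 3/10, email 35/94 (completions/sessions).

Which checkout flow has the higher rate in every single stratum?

Search: Flow B 11/16 = 68.8%, the one-page checkout 311/554 = 56.1% → Flow B
Social: Flow B 88/233 = 37.8%, the one-page checkout 3/10 = 30.0% → Flow B
Email: Flow B 31/74 = 41.9%, the one-page checkout 35/94 = 37.2% → Flow B
Flow B has the higher rate in all 3 groups.

Flow B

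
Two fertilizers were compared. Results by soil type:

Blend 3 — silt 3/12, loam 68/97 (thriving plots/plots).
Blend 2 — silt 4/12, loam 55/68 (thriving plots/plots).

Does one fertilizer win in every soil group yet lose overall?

Silt: Blend 3 3/12 = 25.0%, Blend 2 4/12 = 33.3% → Blend 2
Loam: Blend 3 68/97 = 70.1%, Blend 2 55/68 = 80.9% → Blend 2
Overall: Blend 3 71/109 = 65.1%, Blend 2 59/80 = 73.8% → Blend 2
Blend 2 wins overall and in every soil group — no reversal.

No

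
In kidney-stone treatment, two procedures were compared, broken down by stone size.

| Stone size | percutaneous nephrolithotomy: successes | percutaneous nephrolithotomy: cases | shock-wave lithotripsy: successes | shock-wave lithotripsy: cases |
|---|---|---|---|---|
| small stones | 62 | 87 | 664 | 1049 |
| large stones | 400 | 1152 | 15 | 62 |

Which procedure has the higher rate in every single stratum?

Small stones: percutaneous nephrolithotomy 62/87 = 71.3%, shock-wave lithotripsy 664/1049 = 63.3% → percutaneous nephrolithotomy
Large stones: percutaneous nephrolithotomy 400/1152 = 34.7%, shock-wave lithotripsy 15/62 = 24.2% → percutaneous nephrolithotomy
Percutaneous nephrolithotomy has the higher rate in both groups.

percutaneous nephrolithotomy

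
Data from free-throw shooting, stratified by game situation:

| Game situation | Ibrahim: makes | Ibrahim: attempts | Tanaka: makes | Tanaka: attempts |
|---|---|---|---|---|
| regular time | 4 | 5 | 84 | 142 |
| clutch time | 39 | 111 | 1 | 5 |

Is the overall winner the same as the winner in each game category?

No

Regular time: Ibrahim 4/5 = 80.0%, Tanaka 84/142 = 59.2% → Ibrahim
Clutch time: Ibrahim 39/111 = 35.1%, Tanaka 1/5 = 20.0% → Ibrahim
Overall: Ibrahim 43/116 = 37.1%, Tanaka 85/147 = 57.8% → Tanaka
Ibrahim wins each game group but Tanaka wins overall — the comparison reverses. Ibrahim's attempts skew toward clutch time, which has a lower base rate.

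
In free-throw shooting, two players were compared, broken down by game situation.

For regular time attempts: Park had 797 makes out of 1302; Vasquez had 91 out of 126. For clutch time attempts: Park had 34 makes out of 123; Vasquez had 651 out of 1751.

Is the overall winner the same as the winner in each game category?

Regular time: Park 797/1302 = 61.2%, Vasquez 91/126 = 72.2% → Vasquez
Clutch time: Park 34/123 = 27.6%, Vasquez 651/1751 = 37.2% → Vasquez
Overall: Park 831/1425 = 58.3%, Vasquez 742/1877 = 39.5% → Park
Vasquez wins each game group but Park wins overall — the comparison reverses. Vasquez's attempts skew toward clutch time, which has a lower base rate.

No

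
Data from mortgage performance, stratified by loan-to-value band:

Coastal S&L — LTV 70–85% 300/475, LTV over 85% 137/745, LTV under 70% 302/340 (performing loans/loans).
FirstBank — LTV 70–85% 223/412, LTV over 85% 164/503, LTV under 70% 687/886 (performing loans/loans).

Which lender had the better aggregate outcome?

LTV 70–85%: Coastal S&L 300/475 = 63.2%, FirstBank 223/412 = 54.1% → Coastal S&L
LTV over 85%: Coastal S&L 137/745 = 18.4%, FirstBank 164/503 = 32.6% → FirstBank
LTV under 70%: Coastal S&L 302/340 = 88.8%, FirstBank 687/886 = 77.5% → Coastal S&L
Overall: Coastal S&L 739/1560 = 47.4%, FirstBank 1074/1801 = 59.6% → FirstBank
(Neither sweeps every loan-to-value group, but FirstBank has the higher pooled rate.)

FirstBank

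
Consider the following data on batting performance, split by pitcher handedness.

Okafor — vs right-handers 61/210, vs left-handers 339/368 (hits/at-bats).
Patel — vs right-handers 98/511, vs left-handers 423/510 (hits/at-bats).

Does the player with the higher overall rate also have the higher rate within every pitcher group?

Vs right-handers: Okafor 61/210 = 29.0%, Patel 98/511 = 19.2% → Okafor
Vs left-handers: Okafor 339/368 = 92.1%, Patel 423/510 = 82.9% → Okafor
Overall: Okafor 400/578 = 69.2%, Patel 521/1021 = 51.0% → Okafor
Okafor wins overall and in every pitcher group — no reversal.

Yes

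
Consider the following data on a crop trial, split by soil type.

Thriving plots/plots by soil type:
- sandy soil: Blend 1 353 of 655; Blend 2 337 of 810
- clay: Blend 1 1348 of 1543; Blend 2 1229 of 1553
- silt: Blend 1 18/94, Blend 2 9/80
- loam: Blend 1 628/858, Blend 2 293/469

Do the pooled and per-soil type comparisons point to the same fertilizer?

Yes

Sandy soil: Blend 1 353/655 = 53.9%, Blend 2 337/810 = 41.6% → Blend 1
Clay: Blend 1 1348/1543 = 87.4%, Blend 2 1229/1553 = 79.1% → Blend 1
Silt: Blend 1 18/94 = 19.1%, Blend 2 9/80 = 11.2% → Blend 1
Loam: Blend 1 628/858 = 73.2%, Blend 2 293/469 = 62.5% → Blend 1
Overall: Blend 1 2347/3150 = 74.5%, Blend 2 1868/2912 = 64.1% → Blend 1
Blend 1 wins overall and in every soil group — no reversal.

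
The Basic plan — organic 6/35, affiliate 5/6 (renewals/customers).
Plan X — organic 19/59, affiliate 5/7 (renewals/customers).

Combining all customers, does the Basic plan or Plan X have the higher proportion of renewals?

Organic: the Basic plan 6/35 = 17.1%, Plan X 19/59 = 32.2% → Plan X
Affiliate: the Basic plan 5/6 = 83.3%, Plan X 5/7 = 71.4% → the Basic plan
Overall: the Basic plan 11/41 = 26.8%, Plan X 24/66 = 36.4% → Plan X
(Neither sweeps every signup group, but Plan X has the higher pooled rate.)

Plan X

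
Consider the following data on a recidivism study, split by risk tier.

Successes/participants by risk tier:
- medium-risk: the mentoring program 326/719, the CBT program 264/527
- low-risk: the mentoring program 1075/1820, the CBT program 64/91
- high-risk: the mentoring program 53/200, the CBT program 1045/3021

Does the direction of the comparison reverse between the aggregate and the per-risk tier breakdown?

Medium-risk: the mentoring program 326/719 = 45.3%, the CBT program 264/527 = 50.1% → the CBT program
Low-risk: the mentoring program 1075/1820 = 59.1%, the CBT program 64/91 = 70.3% → the CBT program
High-risk: the mentoring program 53/200 = 26.5%, the CBT program 1045/3021 = 34.6% → the CBT program
Overall: the mentoring program 1454/2739 = 53.1%, the CBT program 1373/3639 = 37.7% → the mentoring program
The CBT program wins each risk group but the mentoring program wins overall — the comparison reverses. The CBT program's participants skew toward high-risk, which has a lower base rate.

Yes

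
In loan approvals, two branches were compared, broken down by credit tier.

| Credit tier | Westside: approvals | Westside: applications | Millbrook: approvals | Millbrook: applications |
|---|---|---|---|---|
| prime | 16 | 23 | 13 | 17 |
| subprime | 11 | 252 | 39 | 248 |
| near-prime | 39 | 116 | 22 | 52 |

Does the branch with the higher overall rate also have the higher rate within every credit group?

Prime: Westside 16/23 = 69.6%, Millbrook 13/17 = 76.5% → Millbrook
Subprime: Westside 11/252 = 4.4%, Millbrook 39/248 = 15.7% → Millbrook
Near-prime: Westside 39/116 = 33.6%, Millbrook 22/52 = 42.3% → Millbrook
Overall: Westside 66/391 = 16.9%, Millbrook 74/317 = 23.3% → Millbrook
Millbrook wins overall and in every credit group — no reversal.

Yes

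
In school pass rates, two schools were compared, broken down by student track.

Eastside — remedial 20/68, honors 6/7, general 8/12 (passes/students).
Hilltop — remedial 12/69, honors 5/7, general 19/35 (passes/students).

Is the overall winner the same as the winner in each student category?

Remedial: Eastside 20/68 = 29.4%, Hilltop 12/69 = 17.4% → Eastside
Honors: Eastside 6/7 = 85.7%, Hilltop 5/7 = 71.4% → Eastside
General: Eastside 8/12 = 66.7%, Hilltop 19/35 = 54.3% → Eastside
Overall: Eastside 34/87 = 39.1%, Hilltop 36/111 = 32.4% → Eastside
Eastside wins overall and in every student group — no reversal.

Yes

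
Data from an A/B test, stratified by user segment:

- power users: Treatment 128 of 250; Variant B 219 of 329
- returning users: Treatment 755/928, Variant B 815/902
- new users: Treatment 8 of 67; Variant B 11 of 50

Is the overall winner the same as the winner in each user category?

Yes

Power users: Treatment 128/250 = 51.2%, Variant B 219/329 = 66.6% → Variant B
Returning users: Treatment 755/928 = 81.4%, Variant B 815/902 = 90.4% → Variant B
New users: Treatment 8/67 = 11.9%, Variant B 11/50 = 22.0% → Variant B
Overall: Treatment 891/1245 = 71.6%, Variant B 1045/1281 = 81.6% → Variant B
Variant B wins overall and in every user group — no reversal.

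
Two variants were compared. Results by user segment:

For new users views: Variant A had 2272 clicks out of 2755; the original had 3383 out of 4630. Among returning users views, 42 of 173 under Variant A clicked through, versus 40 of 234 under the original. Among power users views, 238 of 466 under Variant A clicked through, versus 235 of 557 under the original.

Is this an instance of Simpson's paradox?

New users: Variant A 2272/2755 = 82.5%, the original 3383/4630 = 73.1% → Variant A
Returning users: Variant A 42/173 = 24.3%, the original 40/234 = 17.1% → Variant A
Power users: Variant A 238/466 = 51.1%, the original 235/557 = 42.2% → Variant A
Overall: Variant A 2552/3394 = 75.2%, the original 3658/5421 = 67.5% → Variant A
Variant A wins overall and in every user group — no reversal.

No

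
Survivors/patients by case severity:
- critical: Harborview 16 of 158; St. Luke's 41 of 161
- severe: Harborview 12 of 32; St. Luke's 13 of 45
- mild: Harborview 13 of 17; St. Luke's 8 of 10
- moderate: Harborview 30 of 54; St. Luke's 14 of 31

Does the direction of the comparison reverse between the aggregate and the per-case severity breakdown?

No

Critical: Harborview 16/158 = 10.1%, St. Luke's 41/161 = 25.5% → St. Luke's
Severe: Harborview 12/32 = 37.5%, St. Luke's 13/45 = 28.9% → Harborview
Mild: Harborview 13/17 = 76.5%, St. Luke's 8/10 = 80.0% → St. Luke's
Moderate: Harborview 30/54 = 55.6%, St. Luke's 14/31 = 45.2% → Harborview
Overall: Harborview 71/261 = 27.2%, St. Luke's 76/247 = 30.8% → St. Luke's
Neither sweeps: Harborview wins 2 of 4 groups, St. Luke's wins 2. St. Luke's wins overall but not every group — no Simpson reversal.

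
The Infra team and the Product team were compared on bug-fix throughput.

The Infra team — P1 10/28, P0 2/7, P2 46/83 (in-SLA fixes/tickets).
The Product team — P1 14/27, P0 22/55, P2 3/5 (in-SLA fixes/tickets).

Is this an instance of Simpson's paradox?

Yes

P1: the Infra team 10/28 = 35.7%, the Product team 14/27 = 51.9% → the Product team
P0: the Infra team 2/7 = 28.6%, the Product team 22/55 = 40.0% → the Product team
P2: the Infra team 46/83 = 55.4%, the Product team 3/5 = 60.0% → the Product team
Overall: the Infra team 58/118 = 49.2%, the Product team 39/87 = 44.8% → the Infra team
The Product team wins each ticket group but the Infra team wins overall — the comparison reverses. The Product team's tickets skew toward P0, which has a lower base rate.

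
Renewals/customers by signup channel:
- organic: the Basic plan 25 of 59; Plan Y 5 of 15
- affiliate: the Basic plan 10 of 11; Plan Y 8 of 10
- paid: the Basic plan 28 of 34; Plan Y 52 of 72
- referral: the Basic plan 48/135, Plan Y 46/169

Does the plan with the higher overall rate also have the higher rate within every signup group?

Yes

Organic: the Basic plan 25/59 = 42.4%, Plan Y 5/15 = 33.3% → the Basic plan
Affiliate: the Basic plan 10/11 = 90.9%, Plan Y 8/10 = 80.0% → the Basic plan
Paid: the Basic plan 28/34 = 82.4%, Plan Y 52/72 = 72.2% → the Basic plan
Referral: the Basic plan 48/135 = 35.6%, Plan Y 46/169 = 27.2% → the Basic plan
Overall: the Basic plan 111/239 = 46.4%, Plan Y 111/266 = 41.7% → the Basic plan
The Basic plan wins overall and in every signup group — no reversal.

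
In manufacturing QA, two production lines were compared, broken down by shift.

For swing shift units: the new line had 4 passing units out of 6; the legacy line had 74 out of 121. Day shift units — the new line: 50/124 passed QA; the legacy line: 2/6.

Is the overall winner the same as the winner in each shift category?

No

Swing shift: the new line 4/6 = 66.7%, the legacy line 74/121 = 61.2% → the new line
Day shift: the new line 50/124 = 40.3%, the legacy line 2/6 = 33.3% → the new line
Overall: the new line 54/130 = 41.5%, the legacy line 76/127 = 59.8% → the legacy line
The new line wins each shift group but the legacy line wins overall — the comparison reverses. The new line's units skew toward day shift, which has a lower base rate.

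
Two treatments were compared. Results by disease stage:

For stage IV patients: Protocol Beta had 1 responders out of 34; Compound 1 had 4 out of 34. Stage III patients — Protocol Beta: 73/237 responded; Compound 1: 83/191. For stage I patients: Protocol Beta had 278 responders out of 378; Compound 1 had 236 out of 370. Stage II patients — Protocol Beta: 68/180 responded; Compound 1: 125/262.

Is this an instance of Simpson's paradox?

No

Stage IV: Protocol Beta 1/34 = 2.9%, Compound 1 4/34 = 11.8% → Compound 1
Stage III: Protocol Beta 73/237 = 30.8%, Compound 1 83/191 = 43.5% → Compound 1
Stage I: Protocol Beta 278/378 = 73.5%, Compound 1 236/370 = 63.8% → Protocol Beta
Stage II: Protocol Beta 68/180 = 37.8%, Compound 1 125/262 = 47.7% → Compound 1
Overall: Protocol Beta 420/829 = 50.7%, Compound 1 448/857 = 52.3% → Compound 1
Neither sweeps: Protocol Beta wins 1 of 4 groups, Compound 1 wins 3. Compound 1 wins overall but not every group — no Simpson reversal.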